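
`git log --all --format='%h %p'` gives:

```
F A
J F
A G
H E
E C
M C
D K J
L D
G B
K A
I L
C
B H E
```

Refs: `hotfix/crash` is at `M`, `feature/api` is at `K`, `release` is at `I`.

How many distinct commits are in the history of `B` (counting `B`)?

4

Walking parent pointers from B: reachable set = {B, C, E, H}.
That is 4 commits.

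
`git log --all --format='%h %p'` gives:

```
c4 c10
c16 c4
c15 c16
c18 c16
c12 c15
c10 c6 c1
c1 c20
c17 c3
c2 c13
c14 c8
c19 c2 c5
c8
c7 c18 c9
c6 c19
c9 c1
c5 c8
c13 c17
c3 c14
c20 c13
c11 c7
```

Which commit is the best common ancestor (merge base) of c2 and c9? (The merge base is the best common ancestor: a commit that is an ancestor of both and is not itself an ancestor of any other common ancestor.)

Ancestors of c2: {c13, c14, c17, c2, c3, c8}.
Ancestors of c9: {c1, c13, c14, c17, c20, c3, c8, c9}.
Common ancestors: {c13, c14, c17, c3, c8}.
Among these, c13 is not an ancestor of any other common ancestor — it is the merge base.

c13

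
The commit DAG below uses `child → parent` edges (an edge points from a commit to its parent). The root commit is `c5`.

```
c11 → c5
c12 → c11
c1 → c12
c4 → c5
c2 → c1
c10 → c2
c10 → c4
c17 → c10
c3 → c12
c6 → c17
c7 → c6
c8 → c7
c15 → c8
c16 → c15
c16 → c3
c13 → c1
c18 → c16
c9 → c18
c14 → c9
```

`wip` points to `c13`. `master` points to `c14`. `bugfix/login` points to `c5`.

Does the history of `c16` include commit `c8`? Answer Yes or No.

Ancestors of c16 (commits reachable by following parents): {c1, c10, c11, c12, c15, c16, c17, c2, c3, c4, c5, c6, c7, c8}.
c8 is in that set, so it is an ancestor of c16.

Yes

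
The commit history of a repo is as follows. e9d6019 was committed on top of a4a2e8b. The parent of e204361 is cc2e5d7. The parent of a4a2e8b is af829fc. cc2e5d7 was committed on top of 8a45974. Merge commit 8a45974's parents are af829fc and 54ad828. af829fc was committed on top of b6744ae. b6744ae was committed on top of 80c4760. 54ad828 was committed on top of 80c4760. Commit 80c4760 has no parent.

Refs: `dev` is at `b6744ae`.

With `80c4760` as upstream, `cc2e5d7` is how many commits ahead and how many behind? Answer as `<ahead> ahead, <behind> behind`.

Reachable from cc2e5d7: {54ad828, 80c4760, 8a45974, af829fc, b6744ae, cc2e5d7}.
Reachable from 80c4760: {80c4760}.
Only in cc2e5d7's history (ahead): {54ad828, 8a45974, af829fc, b6744ae, cc2e5d7} — 5.
Only in 80c4760's history (behind): {} — 0.

5 ahead, 0 behind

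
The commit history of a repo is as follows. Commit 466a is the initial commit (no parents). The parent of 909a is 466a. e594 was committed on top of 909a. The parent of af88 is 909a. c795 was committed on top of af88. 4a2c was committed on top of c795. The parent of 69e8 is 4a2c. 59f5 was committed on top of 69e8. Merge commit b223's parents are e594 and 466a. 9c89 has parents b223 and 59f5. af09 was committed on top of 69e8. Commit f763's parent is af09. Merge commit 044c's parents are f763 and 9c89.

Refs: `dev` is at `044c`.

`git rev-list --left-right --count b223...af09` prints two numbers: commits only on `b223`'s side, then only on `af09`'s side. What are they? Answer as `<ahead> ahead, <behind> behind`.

Reachable from b223: {466a, 909a, b223, e594}.
Reachable from af09: {466a, 4a2c, 69e8, 909a, af09, af88, c795}.
Only in b223's history (ahead): {b223, e594} — 2.
Only in af09's history (behind): {4a2c, 69e8, af09, af88, c795} — 5.

2 ahead, 5 behind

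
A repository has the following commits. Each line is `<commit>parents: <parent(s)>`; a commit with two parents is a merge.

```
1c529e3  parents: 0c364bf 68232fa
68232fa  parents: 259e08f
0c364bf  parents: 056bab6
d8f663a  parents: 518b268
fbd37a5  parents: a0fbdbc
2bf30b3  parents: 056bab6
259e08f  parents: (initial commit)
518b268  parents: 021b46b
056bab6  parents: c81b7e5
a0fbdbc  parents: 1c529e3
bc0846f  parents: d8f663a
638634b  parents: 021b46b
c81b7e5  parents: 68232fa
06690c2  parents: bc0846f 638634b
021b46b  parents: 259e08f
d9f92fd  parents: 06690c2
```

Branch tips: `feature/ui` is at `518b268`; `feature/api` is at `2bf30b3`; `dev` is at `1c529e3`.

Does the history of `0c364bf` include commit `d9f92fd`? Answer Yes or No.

Ancestors of 0c364bf: {056bab6, 0c364bf, 259e08f, 68232fa, c81b7e5}.
d9f92fd is not in that set, so it is not an ancestor of 0c364bf.

No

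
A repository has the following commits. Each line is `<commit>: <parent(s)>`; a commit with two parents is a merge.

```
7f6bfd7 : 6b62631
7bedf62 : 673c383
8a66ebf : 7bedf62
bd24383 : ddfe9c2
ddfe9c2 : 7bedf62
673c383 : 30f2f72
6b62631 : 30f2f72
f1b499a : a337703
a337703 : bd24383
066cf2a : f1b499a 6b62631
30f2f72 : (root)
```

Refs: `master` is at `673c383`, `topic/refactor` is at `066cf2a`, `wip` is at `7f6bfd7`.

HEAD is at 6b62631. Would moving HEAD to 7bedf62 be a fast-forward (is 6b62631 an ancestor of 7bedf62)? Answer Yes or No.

No

A fast-forward from 6b62631 to 7bedf62 is possible iff 6b62631 is an ancestor of 7bedf62.
Ancestors of 7bedf62: {30f2f72, 673c383, 7bedf62}.
6b62631 is not among them, so fast-forward is not possible.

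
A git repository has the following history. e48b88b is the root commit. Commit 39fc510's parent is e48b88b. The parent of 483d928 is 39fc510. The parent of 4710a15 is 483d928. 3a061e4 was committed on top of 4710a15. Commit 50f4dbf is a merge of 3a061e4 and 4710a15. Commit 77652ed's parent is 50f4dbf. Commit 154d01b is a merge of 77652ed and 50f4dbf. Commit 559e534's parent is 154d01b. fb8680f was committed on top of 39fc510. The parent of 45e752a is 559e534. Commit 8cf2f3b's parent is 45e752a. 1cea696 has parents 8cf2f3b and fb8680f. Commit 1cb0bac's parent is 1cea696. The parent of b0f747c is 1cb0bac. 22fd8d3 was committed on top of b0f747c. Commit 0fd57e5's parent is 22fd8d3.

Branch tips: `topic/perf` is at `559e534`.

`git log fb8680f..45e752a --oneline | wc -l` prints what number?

Reachable from 45e752a: {154d01b, 39fc510, 3a061e4, 45e752a, 4710a15, 483d928, 50f4dbf, 559e534, 77652ed, e48b88b}.
Reachable from fb8680f: {39fc510, e48b88b, fb8680f}.
In 45e752a's history but not fb8680f's: {154d01b, 3a061e4, 45e752a, 4710a15, 483d928, 50f4dbf, 559e534, 77652ed} — 8 commits.

8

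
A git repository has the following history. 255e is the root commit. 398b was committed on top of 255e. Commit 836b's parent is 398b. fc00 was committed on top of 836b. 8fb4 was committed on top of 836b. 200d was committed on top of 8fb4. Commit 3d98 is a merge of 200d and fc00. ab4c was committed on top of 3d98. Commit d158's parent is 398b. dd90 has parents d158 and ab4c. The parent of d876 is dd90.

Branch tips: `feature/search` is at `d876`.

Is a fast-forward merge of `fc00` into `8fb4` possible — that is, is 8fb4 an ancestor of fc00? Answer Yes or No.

A fast-forward from 8fb4 to fc00 is possible iff 8fb4 is an ancestor of fc00.
Ancestors of fc00: {255e, 398b, 836b, fc00}.
8fb4 is not among them, so fast-forward is not possible.

No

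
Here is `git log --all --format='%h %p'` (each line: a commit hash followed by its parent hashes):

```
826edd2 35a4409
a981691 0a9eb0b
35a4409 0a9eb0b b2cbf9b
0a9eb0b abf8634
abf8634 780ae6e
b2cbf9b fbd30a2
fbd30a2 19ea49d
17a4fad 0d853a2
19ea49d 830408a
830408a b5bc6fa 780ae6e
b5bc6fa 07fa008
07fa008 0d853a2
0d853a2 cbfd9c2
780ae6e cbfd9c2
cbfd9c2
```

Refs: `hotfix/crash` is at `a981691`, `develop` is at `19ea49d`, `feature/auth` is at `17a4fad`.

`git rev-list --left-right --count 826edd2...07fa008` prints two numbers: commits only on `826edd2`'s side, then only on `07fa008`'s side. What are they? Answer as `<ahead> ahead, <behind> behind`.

10 ahead, 0 behind

Reachable from 826edd2: {07fa008, 0a9eb0b, 0d853a2, 19ea49d, 35a4409, 780ae6e, 826edd2, 830408a, abf8634, b2cbf9b, b5bc6fa, cbfd9c2, fbd30a2}.
Reachable from 07fa008: {07fa008, 0d853a2, cbfd9c2}.
Only in 826edd2's history (ahead): {0a9eb0b, 19ea49d, 35a4409, 780ae6e, 826edd2, 830408a, abf8634, b2cbf9b, b5bc6fa, fbd30a2} — 10.
Only in 07fa008's history (behind): {} — 0.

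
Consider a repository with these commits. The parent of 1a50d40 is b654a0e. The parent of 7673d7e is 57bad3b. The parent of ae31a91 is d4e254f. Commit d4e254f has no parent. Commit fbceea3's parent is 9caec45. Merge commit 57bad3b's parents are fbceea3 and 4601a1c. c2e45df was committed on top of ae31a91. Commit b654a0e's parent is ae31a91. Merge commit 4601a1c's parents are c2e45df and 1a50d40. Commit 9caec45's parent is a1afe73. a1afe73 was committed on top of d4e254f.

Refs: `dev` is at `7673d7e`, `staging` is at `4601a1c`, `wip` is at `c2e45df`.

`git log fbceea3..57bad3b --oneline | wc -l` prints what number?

6

Reachable from 57bad3b: {1a50d40, 4601a1c, 57bad3b, 9caec45, a1afe73, ae31a91, b654a0e, c2e45df, d4e254f, fbceea3}.
Reachable from fbceea3: {9caec45, a1afe73, d4e254f, fbceea3}.
In 57bad3b's history but not fbceea3's: {1a50d40, 4601a1c, 57bad3b, ae31a91, b654a0e, c2e45df} — 6 commits.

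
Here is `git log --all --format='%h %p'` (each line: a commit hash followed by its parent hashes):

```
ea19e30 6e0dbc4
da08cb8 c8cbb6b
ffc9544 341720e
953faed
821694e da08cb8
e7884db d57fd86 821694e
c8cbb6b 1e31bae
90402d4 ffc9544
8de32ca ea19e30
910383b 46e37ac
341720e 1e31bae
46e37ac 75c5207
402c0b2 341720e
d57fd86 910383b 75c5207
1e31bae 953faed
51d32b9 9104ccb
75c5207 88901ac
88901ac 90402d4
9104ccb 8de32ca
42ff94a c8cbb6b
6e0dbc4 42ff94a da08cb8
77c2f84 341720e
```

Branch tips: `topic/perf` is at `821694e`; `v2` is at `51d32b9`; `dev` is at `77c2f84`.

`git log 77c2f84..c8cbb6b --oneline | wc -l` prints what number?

Reachable from c8cbb6b: {1e31bae, 953faed, c8cbb6b}.
Reachable from 77c2f84: {1e31bae, 341720e, 77c2f84, 953faed}.
In c8cbb6b's history but not 77c2f84's: {c8cbb6b} — 1 commit.

1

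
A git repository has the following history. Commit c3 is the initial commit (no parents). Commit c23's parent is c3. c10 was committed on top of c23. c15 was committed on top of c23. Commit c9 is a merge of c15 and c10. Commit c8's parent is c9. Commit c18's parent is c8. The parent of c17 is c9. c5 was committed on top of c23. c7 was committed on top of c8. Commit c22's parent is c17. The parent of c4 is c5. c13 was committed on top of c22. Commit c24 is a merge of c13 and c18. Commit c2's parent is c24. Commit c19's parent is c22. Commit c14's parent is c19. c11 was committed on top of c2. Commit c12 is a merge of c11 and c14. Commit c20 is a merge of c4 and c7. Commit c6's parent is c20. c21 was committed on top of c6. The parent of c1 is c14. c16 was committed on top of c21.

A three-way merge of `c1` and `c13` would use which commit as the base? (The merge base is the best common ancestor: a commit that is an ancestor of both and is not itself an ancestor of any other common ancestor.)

c22

Ancestors of c1: {c1, c10, c14, c15, c17, c19, c22, c23, c3, c9}.
Ancestors of c13: {c10, c13, c15, c17, c22, c23, c3, c9}.
Common ancestors: {c10, c15, c17, c22, c23, c3, c9}.
Among these, c22 is not an ancestor of any other common ancestor — it is the merge base.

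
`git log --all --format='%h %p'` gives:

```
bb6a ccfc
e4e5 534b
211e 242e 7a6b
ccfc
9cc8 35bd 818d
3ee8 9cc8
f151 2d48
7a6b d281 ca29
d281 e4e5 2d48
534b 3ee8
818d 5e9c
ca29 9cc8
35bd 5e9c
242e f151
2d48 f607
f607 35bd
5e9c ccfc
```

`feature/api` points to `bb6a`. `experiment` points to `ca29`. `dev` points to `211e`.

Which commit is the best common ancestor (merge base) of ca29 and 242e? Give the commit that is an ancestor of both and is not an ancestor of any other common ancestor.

Ancestors of ca29: {35bd, 5e9c, 818d, 9cc8, ca29, ccfc}.
Ancestors of 242e: {242e, 2d48, 35bd, 5e9c, ccfc, f151, f607}.
Common ancestors: {35bd, 5e9c, ccfc}.
Among these, 35bd is not an ancestor of any other common ancestor — it is the merge base.

35bd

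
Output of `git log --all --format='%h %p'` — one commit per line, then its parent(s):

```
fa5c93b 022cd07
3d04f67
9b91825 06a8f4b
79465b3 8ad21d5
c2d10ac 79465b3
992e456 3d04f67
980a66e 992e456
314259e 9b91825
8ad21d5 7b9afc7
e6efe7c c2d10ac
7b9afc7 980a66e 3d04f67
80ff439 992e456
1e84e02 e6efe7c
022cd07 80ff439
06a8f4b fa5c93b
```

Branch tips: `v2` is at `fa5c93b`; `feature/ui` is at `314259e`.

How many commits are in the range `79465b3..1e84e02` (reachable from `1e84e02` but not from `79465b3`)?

Reachable from 1e84e02: {1e84e02, 3d04f67, 79465b3, 7b9afc7, 8ad21d5, 980a66e, 992e456, c2d10ac, e6efe7c}.
Reachable from 79465b3: {3d04f67, 79465b3, 7b9afc7, 8ad21d5, 980a66e, 992e456}.
In 1e84e02's history but not 79465b3's: {1e84e02, c2d10ac, e6efe7c} — 3 commits.

3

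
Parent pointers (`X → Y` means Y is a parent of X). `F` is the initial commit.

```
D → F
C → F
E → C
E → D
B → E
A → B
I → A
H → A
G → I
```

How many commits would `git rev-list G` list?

8

Walking parent pointers from G: reachable set = {A, B, C, D, E, F, G, I}.
That is 8 commits.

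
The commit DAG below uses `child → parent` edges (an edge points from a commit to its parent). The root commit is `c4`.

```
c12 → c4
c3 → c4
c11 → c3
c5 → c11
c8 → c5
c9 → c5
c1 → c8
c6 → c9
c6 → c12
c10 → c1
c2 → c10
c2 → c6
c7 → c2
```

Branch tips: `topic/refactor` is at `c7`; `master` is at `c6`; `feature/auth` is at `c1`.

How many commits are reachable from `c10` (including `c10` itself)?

7

Walking parent pointers from c10: reachable set = {c1, c10, c11, c3, c4, c5, c8}.
That is 7 commits.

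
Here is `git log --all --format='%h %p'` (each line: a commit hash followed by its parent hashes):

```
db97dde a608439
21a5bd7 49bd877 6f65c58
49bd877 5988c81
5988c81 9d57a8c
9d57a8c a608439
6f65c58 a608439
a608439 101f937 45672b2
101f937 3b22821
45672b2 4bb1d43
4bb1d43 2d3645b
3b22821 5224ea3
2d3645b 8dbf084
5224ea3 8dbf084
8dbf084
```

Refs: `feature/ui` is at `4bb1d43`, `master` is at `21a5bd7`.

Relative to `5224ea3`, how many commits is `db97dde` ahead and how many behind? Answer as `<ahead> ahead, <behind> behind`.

7 ahead, 0 behind

Reachable from db97dde: {101f937, 2d3645b, 3b22821, 45672b2, 4bb1d43, 5224ea3, 8dbf084, a608439, db97dde}.
Reachable from 5224ea3: {5224ea3, 8dbf084}.
Only in db97dde's history (ahead): {101f937, 2d3645b, 3b22821, 45672b2, 4bb1d43, a608439, db97dde} — 7.
Only in 5224ea3's history (behind): {} — 0.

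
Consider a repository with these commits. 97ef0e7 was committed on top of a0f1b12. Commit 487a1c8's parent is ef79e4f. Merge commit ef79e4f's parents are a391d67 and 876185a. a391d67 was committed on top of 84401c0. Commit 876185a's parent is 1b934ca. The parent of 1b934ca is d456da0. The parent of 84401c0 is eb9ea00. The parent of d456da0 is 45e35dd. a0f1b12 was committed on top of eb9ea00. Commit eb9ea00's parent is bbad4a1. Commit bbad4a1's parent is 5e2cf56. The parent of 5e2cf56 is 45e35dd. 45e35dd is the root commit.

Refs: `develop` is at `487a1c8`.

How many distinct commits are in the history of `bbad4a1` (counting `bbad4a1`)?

Walking parent pointers from bbad4a1: reachable set = {45e35dd, 5e2cf56, bbad4a1}.
That is 3 commits.

3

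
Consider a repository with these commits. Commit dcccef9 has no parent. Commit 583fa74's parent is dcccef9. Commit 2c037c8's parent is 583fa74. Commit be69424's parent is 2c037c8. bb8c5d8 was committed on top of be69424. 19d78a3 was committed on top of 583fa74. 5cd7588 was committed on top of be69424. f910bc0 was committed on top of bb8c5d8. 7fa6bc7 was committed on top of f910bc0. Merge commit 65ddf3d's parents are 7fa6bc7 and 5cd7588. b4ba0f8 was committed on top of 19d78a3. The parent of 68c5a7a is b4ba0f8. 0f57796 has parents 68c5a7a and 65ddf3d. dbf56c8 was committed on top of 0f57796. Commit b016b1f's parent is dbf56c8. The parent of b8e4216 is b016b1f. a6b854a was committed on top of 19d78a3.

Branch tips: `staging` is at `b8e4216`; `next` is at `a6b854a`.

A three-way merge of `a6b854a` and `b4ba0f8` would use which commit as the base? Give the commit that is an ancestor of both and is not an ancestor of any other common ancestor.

19d78a3

Ancestors of a6b854a: {19d78a3, 583fa74, a6b854a, dcccef9}.
Ancestors of b4ba0f8: {19d78a3, 583fa74, b4ba0f8, dcccef9}.
Common ancestors: {19d78a3, 583fa74, dcccef9}.
Among these, 19d78a3 is not an ancestor of any other common ancestor — it is the merge base.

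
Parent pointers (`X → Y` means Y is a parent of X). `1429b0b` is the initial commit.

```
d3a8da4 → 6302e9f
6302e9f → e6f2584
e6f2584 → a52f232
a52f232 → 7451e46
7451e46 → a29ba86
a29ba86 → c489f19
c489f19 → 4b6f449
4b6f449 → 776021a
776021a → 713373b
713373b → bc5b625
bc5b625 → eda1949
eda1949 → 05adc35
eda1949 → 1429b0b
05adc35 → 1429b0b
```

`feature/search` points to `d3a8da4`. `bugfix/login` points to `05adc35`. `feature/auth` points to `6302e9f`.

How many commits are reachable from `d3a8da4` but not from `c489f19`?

6

Reachable from d3a8da4: {05adc35, 1429b0b, 4b6f449, 6302e9f, 713373b, 7451e46, 776021a, a29ba86, a52f232, bc5b625, c489f19, d3a8da4, e6f2584, eda1949}.
Reachable from c489f19: {05adc35, 1429b0b, 4b6f449, 713373b, 776021a, bc5b625, c489f19, eda1949}.
In d3a8da4's history but not c489f19's: {6302e9f, 7451e46, a29ba86, a52f232, d3a8da4, e6f2584} — 6 commits.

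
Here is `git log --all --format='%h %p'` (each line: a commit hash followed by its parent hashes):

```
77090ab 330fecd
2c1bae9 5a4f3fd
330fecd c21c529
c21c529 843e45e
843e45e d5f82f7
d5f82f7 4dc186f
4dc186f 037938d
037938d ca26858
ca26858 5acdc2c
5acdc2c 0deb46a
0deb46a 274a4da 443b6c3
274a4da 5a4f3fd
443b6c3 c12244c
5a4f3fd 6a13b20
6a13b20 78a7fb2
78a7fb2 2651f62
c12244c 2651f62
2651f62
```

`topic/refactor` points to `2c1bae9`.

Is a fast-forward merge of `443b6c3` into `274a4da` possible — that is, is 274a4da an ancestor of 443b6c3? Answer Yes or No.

A fast-forward from 274a4da to 443b6c3 is possible iff 274a4da is an ancestor of 443b6c3.
Ancestors of 443b6c3: {2651f62, 443b6c3, c12244c}.
274a4da is not among them, so fast-forward is not possible.

No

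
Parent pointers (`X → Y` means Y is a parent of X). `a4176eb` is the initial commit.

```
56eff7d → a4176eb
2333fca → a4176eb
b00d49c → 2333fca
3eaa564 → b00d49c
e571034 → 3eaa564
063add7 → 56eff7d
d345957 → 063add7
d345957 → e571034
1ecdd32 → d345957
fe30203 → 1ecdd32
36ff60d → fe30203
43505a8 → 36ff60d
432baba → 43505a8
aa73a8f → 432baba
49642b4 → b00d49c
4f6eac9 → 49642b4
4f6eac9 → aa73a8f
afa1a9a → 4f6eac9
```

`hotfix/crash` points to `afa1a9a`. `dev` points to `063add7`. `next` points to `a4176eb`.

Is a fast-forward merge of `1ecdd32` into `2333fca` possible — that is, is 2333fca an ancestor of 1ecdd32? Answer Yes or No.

A fast-forward from 2333fca to 1ecdd32 is possible iff 2333fca is an ancestor of 1ecdd32.
Ancestors of 1ecdd32: {063add7, 1ecdd32, 2333fca, 3eaa564, 56eff7d, a4176eb, b00d49c, d345957, e571034}.
2333fca is among them, so fast-forward is possible.

Yes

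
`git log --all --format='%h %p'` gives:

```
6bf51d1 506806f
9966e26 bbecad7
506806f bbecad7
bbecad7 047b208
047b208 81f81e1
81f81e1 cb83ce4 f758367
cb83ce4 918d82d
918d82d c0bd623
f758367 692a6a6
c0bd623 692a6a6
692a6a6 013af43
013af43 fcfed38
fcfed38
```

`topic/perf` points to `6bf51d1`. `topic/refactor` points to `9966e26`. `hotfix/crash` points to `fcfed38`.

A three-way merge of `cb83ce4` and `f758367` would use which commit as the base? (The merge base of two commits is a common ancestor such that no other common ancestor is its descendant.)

692a6a6

Ancestors of cb83ce4: {013af43, 692a6a6, 918d82d, c0bd623, cb83ce4, fcfed38}.
Ancestors of f758367: {013af43, 692a6a6, f758367, fcfed38}.
Common ancestors: {013af43, 692a6a6, fcfed38}.
Among these, 692a6a6 is not an ancestor of any other common ancestor — it is the merge base.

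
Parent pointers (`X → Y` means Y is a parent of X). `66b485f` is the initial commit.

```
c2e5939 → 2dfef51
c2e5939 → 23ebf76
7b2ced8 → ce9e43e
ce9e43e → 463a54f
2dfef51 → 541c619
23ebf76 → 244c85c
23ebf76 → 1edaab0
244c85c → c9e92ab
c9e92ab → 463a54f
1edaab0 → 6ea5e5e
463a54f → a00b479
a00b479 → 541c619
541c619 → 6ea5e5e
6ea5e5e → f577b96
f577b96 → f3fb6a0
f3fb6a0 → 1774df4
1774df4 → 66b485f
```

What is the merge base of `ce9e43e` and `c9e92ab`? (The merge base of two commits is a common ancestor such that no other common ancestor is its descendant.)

463a54f

Ancestors of ce9e43e: {1774df4, 463a54f, 541c619, 66b485f, 6ea5e5e, a00b479, ce9e43e, f3fb6a0, f577b96}.
Ancestors of c9e92ab: {1774df4, 463a54f, 541c619, 66b485f, 6ea5e5e, a00b479, c9e92ab, f3fb6a0, f577b96}.
Common ancestors: {1774df4, 463a54f, 541c619, 66b485f, 6ea5e5e, a00b479, f3fb6a0, f577b96}.
Among these, 463a54f is not an ancestor of any other common ancestor — it is the merge base.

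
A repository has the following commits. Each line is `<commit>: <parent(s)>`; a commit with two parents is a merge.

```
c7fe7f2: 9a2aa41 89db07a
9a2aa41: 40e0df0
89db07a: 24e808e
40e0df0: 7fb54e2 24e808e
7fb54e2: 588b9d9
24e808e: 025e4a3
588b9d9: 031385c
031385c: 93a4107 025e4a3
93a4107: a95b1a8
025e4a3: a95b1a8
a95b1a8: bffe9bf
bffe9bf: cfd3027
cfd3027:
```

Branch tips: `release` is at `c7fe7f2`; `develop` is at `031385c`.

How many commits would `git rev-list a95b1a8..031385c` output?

Reachable from 031385c: {025e4a3, 031385c, 93a4107, a95b1a8, bffe9bf, cfd3027}.
Reachable from a95b1a8: {a95b1a8, bffe9bf, cfd3027}.
In 031385c's history but not a95b1a8's: {025e4a3, 031385c, 93a4107} — 3 commits.

3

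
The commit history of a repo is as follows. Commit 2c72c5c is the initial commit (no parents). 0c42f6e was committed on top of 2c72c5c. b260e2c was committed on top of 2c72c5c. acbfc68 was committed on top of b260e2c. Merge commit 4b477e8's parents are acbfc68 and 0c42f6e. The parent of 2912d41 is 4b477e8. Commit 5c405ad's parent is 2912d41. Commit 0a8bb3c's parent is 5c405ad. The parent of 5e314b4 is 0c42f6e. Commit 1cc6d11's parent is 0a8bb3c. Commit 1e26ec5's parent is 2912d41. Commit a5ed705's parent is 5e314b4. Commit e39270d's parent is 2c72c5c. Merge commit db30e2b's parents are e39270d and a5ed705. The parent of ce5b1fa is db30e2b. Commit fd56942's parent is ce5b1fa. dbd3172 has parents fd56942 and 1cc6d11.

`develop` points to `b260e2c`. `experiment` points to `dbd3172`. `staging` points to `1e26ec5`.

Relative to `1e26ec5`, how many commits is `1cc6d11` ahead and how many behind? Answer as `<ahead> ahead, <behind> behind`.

3 ahead, 1 behind

Reachable from 1cc6d11: {0a8bb3c, 0c42f6e, 1cc6d11, 2912d41, 2c72c5c, 4b477e8, 5c405ad, acbfc68, b260e2c}.
Reachable from 1e26ec5: {0c42f6e, 1e26ec5, 2912d41, 2c72c5c, 4b477e8, acbfc68, b260e2c}.
Only in 1cc6d11's history (ahead): {0a8bb3c, 1cc6d11, 5c405ad} — 3.
Only in 1e26ec5's history (behind): {1e26ec5} — 1.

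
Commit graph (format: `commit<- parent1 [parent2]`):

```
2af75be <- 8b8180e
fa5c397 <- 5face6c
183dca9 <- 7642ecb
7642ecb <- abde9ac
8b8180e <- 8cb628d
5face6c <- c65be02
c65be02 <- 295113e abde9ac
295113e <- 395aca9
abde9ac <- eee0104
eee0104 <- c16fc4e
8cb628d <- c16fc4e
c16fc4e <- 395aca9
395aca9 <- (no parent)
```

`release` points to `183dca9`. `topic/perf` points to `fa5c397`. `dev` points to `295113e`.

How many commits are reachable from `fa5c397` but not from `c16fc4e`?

6

Reachable from fa5c397: {295113e, 395aca9, 5face6c, abde9ac, c16fc4e, c65be02, eee0104, fa5c397}.
Reachable from c16fc4e: {395aca9, c16fc4e}.
In fa5c397's history but not c16fc4e's: {295113e, 5face6c, abde9ac, c65be02, eee0104, fa5c397} — 6 commits.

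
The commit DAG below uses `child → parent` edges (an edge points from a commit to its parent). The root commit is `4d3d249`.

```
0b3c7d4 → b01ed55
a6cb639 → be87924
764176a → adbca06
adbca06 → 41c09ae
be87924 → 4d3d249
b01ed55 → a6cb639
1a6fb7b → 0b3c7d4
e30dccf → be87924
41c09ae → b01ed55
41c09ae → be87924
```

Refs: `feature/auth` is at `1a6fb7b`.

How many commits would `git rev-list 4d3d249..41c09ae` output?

4

Reachable from 41c09ae: {41c09ae, 4d3d249, a6cb639, b01ed55, be87924}.
Reachable from 4d3d249: {4d3d249}.
In 41c09ae's history but not 4d3d249's: {41c09ae, a6cb639, b01ed55, be87924} — 4 commits.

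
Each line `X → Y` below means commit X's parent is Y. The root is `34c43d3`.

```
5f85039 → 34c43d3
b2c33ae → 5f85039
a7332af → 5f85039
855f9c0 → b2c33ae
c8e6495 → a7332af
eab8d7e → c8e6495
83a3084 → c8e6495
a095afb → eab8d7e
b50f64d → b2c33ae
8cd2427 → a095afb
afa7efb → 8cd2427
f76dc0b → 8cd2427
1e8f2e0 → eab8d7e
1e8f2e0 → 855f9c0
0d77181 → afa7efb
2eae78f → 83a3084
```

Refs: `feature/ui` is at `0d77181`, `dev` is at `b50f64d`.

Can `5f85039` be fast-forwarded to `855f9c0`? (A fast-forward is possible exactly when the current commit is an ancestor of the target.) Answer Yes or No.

Yes

A fast-forward from 5f85039 to 855f9c0 is possible iff 5f85039 is an ancestor of 855f9c0.
Ancestors of 855f9c0: {34c43d3, 5f85039, 855f9c0, b2c33ae}.
5f85039 is among them, so fast-forward is possible.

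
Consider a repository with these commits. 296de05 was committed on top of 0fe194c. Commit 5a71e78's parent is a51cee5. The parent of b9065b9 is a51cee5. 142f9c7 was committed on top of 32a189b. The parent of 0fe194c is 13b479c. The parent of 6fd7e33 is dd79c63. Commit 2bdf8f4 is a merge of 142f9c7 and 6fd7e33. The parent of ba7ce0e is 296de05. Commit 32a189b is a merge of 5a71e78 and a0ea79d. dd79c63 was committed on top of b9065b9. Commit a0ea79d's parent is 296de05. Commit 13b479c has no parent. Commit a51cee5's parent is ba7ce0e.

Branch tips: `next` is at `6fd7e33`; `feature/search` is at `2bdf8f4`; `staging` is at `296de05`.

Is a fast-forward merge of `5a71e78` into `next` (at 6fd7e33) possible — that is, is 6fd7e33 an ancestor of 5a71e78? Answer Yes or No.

A fast-forward from 6fd7e33 to 5a71e78 is possible iff 6fd7e33 is an ancestor of 5a71e78.
Ancestors of 5a71e78: {0fe194c, 13b479c, 296de05, 5a71e78, a51cee5, ba7ce0e}.
6fd7e33 is not among them, so fast-forward is not possible.

No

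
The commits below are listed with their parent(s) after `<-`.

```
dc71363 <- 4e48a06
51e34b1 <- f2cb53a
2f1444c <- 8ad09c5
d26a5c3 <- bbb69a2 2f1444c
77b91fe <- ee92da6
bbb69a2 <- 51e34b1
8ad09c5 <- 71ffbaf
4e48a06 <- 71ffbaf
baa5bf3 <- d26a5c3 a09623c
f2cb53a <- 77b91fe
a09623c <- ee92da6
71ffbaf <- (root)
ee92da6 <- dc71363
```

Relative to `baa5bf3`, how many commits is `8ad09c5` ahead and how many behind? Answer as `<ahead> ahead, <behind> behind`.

Reachable from 8ad09c5: {71ffbaf, 8ad09c5}.
Reachable from baa5bf3: {2f1444c, 4e48a06, 51e34b1, 71ffbaf, 77b91fe, 8ad09c5, a09623c, baa5bf3, bbb69a2, d26a5c3, dc71363, ee92da6, f2cb53a}.
Only in 8ad09c5's history (ahead): {} — 0.
Only in baa5bf3's history (behind): {2f1444c, 4e48a06, 51e34b1, 77b91fe, a09623c, baa5bf3, bbb69a2, d26a5c3, dc71363, ee92da6, f2cb53a} — 11.

0 ahead, 11 behind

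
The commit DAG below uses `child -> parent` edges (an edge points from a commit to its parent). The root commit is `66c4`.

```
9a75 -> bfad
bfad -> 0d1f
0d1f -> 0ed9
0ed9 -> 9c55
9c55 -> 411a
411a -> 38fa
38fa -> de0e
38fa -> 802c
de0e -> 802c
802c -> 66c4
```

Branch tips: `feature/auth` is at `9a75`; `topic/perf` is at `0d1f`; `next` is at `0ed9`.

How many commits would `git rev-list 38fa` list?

Walking parent pointers from 38fa: reachable set = {38fa, 66c4, 802c, de0e}.
That is 4 commits.

4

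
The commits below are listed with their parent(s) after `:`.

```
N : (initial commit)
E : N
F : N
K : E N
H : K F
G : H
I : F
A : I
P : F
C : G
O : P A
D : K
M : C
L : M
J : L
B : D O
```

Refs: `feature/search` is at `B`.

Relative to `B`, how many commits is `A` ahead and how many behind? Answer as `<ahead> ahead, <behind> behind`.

0 ahead, 6 behind

Reachable from A: {A, F, I, N}.
Reachable from B: {A, B, D, E, F, I, K, N, O, P}.
Only in A's history (ahead): {} — 0.
Only in B's history (behind): {B, D, E, K, O, P} — 6.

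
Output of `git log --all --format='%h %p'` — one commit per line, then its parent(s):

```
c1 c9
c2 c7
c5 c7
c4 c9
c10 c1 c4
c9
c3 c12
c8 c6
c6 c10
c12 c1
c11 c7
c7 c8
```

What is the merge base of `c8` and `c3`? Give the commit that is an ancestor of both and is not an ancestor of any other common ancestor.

Ancestors of c8: {c1, c10, c4, c6, c8, c9}.
Ancestors of c3: {c1, c12, c3, c9}.
Common ancestors: {c1, c9}.
Among these, c1 is not an ancestor of any other common ancestor — it is the merge base.

c1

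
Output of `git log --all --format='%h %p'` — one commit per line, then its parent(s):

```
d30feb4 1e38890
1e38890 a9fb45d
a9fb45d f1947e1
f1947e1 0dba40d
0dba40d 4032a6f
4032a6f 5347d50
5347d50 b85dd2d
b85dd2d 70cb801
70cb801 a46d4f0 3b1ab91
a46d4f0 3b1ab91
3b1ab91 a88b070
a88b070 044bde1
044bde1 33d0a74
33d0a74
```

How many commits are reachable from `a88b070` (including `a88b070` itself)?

Walking parent pointers from a88b070: reachable set = {044bde1, 33d0a74, a88b070}.
That is 3 commits.

3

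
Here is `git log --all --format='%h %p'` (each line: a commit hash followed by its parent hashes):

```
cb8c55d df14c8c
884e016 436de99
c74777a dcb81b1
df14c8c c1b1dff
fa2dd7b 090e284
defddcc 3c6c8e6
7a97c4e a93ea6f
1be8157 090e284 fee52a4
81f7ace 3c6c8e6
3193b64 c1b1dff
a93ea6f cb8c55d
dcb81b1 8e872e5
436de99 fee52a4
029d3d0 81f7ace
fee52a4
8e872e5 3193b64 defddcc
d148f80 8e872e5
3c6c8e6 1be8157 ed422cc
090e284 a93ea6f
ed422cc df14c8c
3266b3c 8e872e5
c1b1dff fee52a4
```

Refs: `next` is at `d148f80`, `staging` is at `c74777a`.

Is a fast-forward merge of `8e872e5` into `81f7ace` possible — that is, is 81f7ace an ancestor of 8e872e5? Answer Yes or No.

No

A fast-forward from 81f7ace to 8e872e5 is possible iff 81f7ace is an ancestor of 8e872e5.
Ancestors of 8e872e5: {090e284, 1be8157, 3193b64, 3c6c8e6, 8e872e5, a93ea6f, c1b1dff, cb8c55d, defddcc, df14c8c, ed422cc, fee52a4}.
81f7ace is not among them, so fast-forward is not possible.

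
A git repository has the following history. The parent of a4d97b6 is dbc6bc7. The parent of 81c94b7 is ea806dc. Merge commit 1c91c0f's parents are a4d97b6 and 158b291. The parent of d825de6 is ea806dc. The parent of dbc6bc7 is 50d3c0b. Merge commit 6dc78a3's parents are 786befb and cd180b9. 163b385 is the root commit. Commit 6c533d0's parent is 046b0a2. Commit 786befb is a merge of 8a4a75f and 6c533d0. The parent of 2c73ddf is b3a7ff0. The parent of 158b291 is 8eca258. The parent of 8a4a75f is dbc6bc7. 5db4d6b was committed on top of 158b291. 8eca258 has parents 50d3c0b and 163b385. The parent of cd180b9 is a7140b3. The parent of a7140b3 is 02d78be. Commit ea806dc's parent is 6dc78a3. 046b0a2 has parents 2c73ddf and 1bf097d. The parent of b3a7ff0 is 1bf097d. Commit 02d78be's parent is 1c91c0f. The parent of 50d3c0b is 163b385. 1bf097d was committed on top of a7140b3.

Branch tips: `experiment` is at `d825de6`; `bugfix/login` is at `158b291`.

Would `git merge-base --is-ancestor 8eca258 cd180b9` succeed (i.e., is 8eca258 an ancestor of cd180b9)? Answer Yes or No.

Ancestors of cd180b9 (commits reachable by following parents): {02d78be, 158b291, 163b385, 1c91c0f, 50d3c0b, 8eca258, a4d97b6, a7140b3, cd180b9, dbc6bc7}.
8eca258 is in that set, so it is an ancestor of cd180b9.

Yes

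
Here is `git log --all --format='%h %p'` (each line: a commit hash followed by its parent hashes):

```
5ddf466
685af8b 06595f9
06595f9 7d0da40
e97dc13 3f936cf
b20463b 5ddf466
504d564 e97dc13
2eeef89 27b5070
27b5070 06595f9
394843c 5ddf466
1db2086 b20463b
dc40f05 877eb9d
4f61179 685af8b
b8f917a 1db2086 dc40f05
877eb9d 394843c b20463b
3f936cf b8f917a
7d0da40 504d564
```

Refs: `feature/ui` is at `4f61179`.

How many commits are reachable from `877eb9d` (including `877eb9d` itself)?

4

Walking parent pointers from 877eb9d: reachable set = {394843c, 5ddf466, 877eb9d, b20463b}.
That is 4 commits.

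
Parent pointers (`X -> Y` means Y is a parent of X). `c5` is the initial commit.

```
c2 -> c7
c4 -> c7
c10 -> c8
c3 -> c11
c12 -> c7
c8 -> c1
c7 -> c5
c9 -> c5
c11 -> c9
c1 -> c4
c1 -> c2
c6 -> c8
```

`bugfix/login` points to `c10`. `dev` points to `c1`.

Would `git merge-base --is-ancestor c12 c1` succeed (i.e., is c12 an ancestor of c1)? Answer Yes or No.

Ancestors of c1: {c1, c2, c4, c5, c7}.
c12 is not in that set, so it is not an ancestor of c1.

No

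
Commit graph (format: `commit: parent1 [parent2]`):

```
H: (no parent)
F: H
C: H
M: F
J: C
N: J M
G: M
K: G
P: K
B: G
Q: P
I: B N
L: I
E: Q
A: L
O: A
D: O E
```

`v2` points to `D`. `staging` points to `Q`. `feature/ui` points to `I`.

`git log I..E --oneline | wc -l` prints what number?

4

Reachable from E: {E, F, G, H, K, M, P, Q}.
Reachable from I: {B, C, F, G, H, I, J, M, N}.
In E's history but not I's: {E, K, P, Q} — 4 commits.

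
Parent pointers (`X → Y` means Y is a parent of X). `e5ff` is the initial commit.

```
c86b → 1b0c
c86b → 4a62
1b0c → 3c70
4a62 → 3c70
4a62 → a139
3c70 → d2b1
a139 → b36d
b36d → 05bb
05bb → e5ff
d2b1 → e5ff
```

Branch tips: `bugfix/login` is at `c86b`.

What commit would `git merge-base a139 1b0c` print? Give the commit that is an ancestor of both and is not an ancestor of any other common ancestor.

Ancestors of a139: {05bb, a139, b36d, e5ff}.
Ancestors of 1b0c: {1b0c, 3c70, d2b1, e5ff}.
Common ancestors: {e5ff}.
The only common ancestor is e5ff, so it is the merge base.

e5ff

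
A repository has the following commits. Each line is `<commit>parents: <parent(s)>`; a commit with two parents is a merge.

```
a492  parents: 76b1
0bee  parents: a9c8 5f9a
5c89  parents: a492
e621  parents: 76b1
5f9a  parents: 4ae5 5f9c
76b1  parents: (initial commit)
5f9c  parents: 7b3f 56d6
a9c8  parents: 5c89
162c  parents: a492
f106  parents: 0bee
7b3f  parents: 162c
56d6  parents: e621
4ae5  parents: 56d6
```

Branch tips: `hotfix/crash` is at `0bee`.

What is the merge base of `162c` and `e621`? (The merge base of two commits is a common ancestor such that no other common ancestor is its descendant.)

Ancestors of 162c: {162c, 76b1, a492}.
Ancestors of e621: {76b1, e621}.
Common ancestors: {76b1}.
The only common ancestor is 76b1, so it is the merge base.

76b1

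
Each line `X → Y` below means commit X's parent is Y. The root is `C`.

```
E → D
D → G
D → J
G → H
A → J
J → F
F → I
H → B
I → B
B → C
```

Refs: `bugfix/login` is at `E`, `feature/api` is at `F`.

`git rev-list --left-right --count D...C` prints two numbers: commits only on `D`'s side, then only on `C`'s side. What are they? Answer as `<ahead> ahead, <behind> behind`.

Reachable from D: {B, C, D, F, G, H, I, J}.
Reachable from C: {C}.
Only in D's history (ahead): {B, D, F, G, H, I, J} — 7.
Only in C's history (behind): {} — 0.

7 ahead, 0 behind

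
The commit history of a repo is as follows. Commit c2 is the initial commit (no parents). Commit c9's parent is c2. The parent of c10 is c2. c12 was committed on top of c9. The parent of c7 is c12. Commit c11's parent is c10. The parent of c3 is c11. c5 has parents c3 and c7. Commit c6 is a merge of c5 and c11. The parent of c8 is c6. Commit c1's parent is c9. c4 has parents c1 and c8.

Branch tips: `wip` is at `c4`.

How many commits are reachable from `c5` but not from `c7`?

Reachable from c5: {c10, c11, c12, c2, c3, c5, c7, c9}.
Reachable from c7: {c12, c2, c7, c9}.
In c5's history but not c7's: {c10, c11, c3, c5} — 4 commits.

4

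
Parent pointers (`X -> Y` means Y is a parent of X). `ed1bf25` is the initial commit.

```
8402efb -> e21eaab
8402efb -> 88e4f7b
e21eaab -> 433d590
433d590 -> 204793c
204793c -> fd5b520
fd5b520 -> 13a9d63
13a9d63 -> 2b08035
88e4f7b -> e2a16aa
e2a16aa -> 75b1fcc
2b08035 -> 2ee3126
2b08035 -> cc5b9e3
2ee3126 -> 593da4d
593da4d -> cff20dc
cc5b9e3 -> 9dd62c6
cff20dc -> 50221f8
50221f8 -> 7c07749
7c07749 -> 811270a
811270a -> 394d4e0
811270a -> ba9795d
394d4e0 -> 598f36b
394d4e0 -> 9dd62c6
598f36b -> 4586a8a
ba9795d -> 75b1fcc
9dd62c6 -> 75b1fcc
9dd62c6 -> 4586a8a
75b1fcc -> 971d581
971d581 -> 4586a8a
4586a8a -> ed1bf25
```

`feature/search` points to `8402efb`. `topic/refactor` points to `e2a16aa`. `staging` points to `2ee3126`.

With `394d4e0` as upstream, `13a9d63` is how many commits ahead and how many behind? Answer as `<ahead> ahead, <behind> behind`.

Reachable from 13a9d63: {13a9d63, 2b08035, 2ee3126, 394d4e0, 4586a8a, 50221f8, 593da4d, 598f36b, 75b1fcc, 7c07749, 811270a, 971d581, 9dd62c6, ba9795d, cc5b9e3, cff20dc, ed1bf25}.
Reachable from 394d4e0: {394d4e0, 4586a8a, 598f36b, 75b1fcc, 971d581, 9dd62c6, ed1bf25}.
Only in 13a9d63's history (ahead): {13a9d63, 2b08035, 2ee3126, 50221f8, 593da4d, 7c07749, 811270a, ba9795d, cc5b9e3, cff20dc} — 10.
Only in 394d4e0's history (behind): {} — 0.

10 ahead, 0 behind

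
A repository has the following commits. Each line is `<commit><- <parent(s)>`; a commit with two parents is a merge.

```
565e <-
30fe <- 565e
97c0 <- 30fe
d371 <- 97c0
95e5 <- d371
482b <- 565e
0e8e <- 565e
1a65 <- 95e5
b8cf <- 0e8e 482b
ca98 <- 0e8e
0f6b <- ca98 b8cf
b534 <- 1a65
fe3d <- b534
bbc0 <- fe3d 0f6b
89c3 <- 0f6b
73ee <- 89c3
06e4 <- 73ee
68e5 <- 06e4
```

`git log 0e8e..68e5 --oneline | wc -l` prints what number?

8

Reachable from 68e5: {06e4, 0e8e, 0f6b, 482b, 565e, 68e5, 73ee, 89c3, b8cf, ca98}.
Reachable from 0e8e: {0e8e, 565e}.
In 68e5's history but not 0e8e's: {06e4, 0f6b, 482b, 68e5, 73ee, 89c3, b8cf, ca98} — 8 commits.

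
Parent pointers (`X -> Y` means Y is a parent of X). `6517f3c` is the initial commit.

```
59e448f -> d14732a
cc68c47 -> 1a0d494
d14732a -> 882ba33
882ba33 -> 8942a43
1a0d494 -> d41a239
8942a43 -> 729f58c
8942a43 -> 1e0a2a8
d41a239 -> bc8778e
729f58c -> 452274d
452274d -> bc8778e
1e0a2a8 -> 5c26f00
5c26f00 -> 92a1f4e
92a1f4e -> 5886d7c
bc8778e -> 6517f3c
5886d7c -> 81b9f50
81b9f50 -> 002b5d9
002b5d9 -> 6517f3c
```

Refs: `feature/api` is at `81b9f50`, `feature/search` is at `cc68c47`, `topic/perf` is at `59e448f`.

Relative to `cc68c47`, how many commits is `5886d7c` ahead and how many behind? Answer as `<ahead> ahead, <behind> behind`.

3 ahead, 4 behind

Reachable from 5886d7c: {002b5d9, 5886d7c, 6517f3c, 81b9f50}.
Reachable from cc68c47: {1a0d494, 6517f3c, bc8778e, cc68c47, d41a239}.
Only in 5886d7c's history (ahead): {002b5d9, 5886d7c, 81b9f50} — 3.
Only in cc68c47's history (behind): {1a0d494, bc8778e, cc68c47, d41a239} — 4.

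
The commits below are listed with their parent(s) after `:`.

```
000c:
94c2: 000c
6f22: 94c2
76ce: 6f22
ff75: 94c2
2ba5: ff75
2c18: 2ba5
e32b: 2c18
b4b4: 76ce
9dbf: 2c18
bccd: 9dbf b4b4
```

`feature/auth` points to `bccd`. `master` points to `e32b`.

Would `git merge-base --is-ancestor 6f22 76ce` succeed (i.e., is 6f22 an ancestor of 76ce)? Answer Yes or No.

Ancestors of 76ce (commits reachable by following parents): {000c, 6f22, 76ce, 94c2}.
6f22 is in that set, so it is an ancestor of 76ce.

Yes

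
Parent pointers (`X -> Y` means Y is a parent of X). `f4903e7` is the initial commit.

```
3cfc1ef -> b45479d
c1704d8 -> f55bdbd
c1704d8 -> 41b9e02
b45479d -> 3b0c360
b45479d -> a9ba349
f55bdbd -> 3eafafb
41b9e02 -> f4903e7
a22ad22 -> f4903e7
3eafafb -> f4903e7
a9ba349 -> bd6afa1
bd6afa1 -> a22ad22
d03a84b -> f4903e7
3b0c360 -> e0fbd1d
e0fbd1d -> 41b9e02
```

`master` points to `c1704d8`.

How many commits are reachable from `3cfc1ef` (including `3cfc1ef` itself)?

9

Walking parent pointers from 3cfc1ef: reachable set = {3b0c360, 3cfc1ef, 41b9e02, a22ad22, a9ba349, b45479d, bd6afa1, e0fbd1d, f4903e7}.
That is 9 commits.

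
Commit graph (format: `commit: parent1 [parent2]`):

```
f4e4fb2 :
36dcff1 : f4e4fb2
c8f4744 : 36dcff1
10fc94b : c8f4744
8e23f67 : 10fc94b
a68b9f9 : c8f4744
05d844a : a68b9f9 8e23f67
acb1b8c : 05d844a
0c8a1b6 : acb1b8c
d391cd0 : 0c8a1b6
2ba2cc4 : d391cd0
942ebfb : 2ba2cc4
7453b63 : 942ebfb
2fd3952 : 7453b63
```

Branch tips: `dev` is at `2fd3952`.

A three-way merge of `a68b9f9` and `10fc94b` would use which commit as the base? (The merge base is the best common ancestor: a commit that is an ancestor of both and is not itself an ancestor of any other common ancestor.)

c8f4744

Ancestors of a68b9f9: {36dcff1, a68b9f9, c8f4744, f4e4fb2}.
Ancestors of 10fc94b: {10fc94b, 36dcff1, c8f4744, f4e4fb2}.
Common ancestors: {36dcff1, c8f4744, f4e4fb2}.
Among these, c8f4744 is not an ancestor of any other common ancestor — it is the merge base.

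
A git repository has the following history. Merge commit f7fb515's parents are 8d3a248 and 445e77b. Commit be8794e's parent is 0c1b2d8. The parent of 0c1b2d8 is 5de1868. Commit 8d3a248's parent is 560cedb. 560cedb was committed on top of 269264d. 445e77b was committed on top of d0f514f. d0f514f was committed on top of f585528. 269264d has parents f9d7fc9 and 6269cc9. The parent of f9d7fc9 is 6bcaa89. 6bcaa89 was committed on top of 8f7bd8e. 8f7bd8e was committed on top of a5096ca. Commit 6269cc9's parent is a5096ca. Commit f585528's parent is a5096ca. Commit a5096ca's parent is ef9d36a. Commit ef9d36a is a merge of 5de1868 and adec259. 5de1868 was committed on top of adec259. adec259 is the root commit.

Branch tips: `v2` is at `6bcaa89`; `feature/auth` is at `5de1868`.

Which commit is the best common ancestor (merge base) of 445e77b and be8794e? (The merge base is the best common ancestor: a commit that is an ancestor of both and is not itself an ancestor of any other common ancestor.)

Ancestors of 445e77b: {445e77b, 5de1868, a5096ca, adec259, d0f514f, ef9d36a, f585528}.
Ancestors of be8794e: {0c1b2d8, 5de1868, adec259, be8794e}.
Common ancestors: {5de1868, adec259}.
Among these, 5de1868 is not an ancestor of any other common ancestor — it is the merge base.

5de1868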